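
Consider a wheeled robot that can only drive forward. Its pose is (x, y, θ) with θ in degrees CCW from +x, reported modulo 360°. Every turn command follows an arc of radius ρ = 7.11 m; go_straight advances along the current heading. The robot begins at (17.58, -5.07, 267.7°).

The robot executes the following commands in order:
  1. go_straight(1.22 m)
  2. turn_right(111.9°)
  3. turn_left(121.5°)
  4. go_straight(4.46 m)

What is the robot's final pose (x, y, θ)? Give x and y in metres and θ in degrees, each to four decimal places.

(-1.8880, -24.3013, 277.3000°)

set_pose: (x, y, θ) = (17.5800, -5.0700, 267.7000°), ρ = 7.11
go_straight(1.22): x += 1.22·cos θ, y += 1.22·sin θ → (17.5310, -6.2890, 267.7000°)
turn_right(111.9°): centre at ρ to the right, rotate −111.9° → (7.5122, -12.4889, 155.8000°)
turn_left(121.5°): centre at ρ to the left, rotate +121.5° → (-2.4547, -19.8775, 277.3000°)
go_straight(4.46): x += 4.46·cos θ, y += 4.46·sin θ → (-1.8880, -24.3013, 277.3000°)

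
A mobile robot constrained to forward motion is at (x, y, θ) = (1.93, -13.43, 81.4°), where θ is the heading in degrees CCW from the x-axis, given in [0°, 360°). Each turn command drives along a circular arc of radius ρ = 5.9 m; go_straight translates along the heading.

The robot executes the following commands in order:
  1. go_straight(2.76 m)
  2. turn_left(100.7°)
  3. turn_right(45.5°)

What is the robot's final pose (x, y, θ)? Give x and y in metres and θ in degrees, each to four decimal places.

(-7.9772, -2.3135, 136.6000°)

set_pose: (x, y, θ) = (1.9300, -13.4300, 81.4000°), ρ = 5.9
go_straight(2.76): x += 2.76·cos θ, y += 2.76·sin θ → (2.3427, -10.7010, 81.4000°)
turn_left(100.7°): centre at ρ to the left, rotate +100.7° → (-3.7071, -3.9227, 182.1000°)
turn_right(45.5°): centre at ρ to the right, rotate −45.5° → (-7.9772, -2.3135, 136.6000°)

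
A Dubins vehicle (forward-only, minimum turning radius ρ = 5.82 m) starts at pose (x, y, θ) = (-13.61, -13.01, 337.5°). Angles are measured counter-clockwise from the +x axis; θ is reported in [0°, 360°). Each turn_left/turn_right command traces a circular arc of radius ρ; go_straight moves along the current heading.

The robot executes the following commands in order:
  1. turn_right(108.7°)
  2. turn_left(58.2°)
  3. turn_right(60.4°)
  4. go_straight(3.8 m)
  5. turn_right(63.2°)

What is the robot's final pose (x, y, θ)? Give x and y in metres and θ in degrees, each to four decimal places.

(-22.4841, -37.7958, 163.4000°)

set_pose: (x, y, θ) = (-13.6100, -13.0100, 337.5000°), ρ = 5.82
turn_right(108.7°): centre at ρ to the right, rotate −108.7° → (-11.4582, -22.2206, 228.8000°)
turn_left(58.2°): centre at ρ to the left, rotate +58.2° → (-12.6448, -27.7557, 287.0000°)
turn_right(60.4°): centre at ρ to the right, rotate −60.4° → (-13.9818, -33.4562, 226.6000°)
go_straight(3.8): x += 3.8·cos θ, y += 3.8·sin θ → (-16.5928, -36.2172, 226.6000°)
turn_right(63.2°): centre at ρ to the right, rotate −63.2° → (-22.4841, -37.7958, 163.4000°)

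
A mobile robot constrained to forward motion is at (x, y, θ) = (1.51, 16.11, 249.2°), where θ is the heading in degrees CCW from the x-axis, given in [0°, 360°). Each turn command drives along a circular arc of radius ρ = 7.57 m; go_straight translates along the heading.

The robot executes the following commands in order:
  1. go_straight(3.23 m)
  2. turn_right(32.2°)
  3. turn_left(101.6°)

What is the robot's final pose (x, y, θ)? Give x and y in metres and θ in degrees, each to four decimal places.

set_pose: (x, y, θ) = (1.5100, 16.1100, 249.2000°), ρ = 7.57
go_straight(3.23): x += 3.23·cos θ, y += 3.23·sin θ → (0.3630, 13.0905, 249.2000°)
turn_right(32.2°): centre at ρ to the right, rotate −32.2° → (-2.1579, 9.7330, 217.0000°)
turn_left(101.6°): centre at ρ to the left, rotate +101.6° → (-2.6083, -1.9910, 318.6000°)

(-2.6083, -1.9910, 318.6000°)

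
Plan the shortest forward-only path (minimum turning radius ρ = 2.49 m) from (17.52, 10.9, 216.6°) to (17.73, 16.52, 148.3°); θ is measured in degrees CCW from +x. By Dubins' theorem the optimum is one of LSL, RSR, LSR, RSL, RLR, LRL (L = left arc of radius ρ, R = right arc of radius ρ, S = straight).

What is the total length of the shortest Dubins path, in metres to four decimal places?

18.7537 m

Let ψ = atan2(Δy, Δx) = atan2(5.62, 0.21) = 87.8601° be the start→goal bearing.
Normalize: d = |goal − start| / ρ = 5.623922/2.49 = 2.258603, α = (θ_start − ψ) mod 360° = 128.7399° = 2.246936 rad, β = (θ_goal − ψ) mod 360° = 60.4399° = 1.054876 rad.
Common terms: sin α = 0.779994, cos α = -0.625787, sin β = 0.869839, cos β = 0.493335, cos(α−β) = 0.369747, d² = 5.101289. Work in radians in the unit-radius frame; every candidate has L = ρ·(t + p + q).
LSL: p² = 2 + d² − 2cos(α−β) + 2d(sin α − sin β) = 5.955947; p = √p² = 2.440481; φ = atan2(cos β − cos α, d + sin α − sin β) = 0.476381 rad; t = (φ − α) mod 2π = 4.512630 rad, q = (β − φ) mod 2π = 0.578495 rad → L = 2.49·(4.512630 + 2.440481 + 0.578495) = 2.49·7.531606 = 18.753700 m
RSR: p² = 2 + d² − 2cos(α−β) + 2d(sin β − sin α) = 6.767643; p = √p² = 2.601469; φ = atan2(cos α − cos β, d − sin α + sin β) = -0.444702 rad; t = (α − φ) mod 2π = 2.691638 rad, q = (φ − β) mod 2π = 4.783608 rad → L = 2.49·(2.691638 + 2.601469 + 4.783608) = 2.49·10.076715 = 25.091019 m
LSR: p² = d² − 2 + 2cos(α−β) + 2d(sin α + sin β) = 11.293420; p = √p² = 3.360568; φ = atan2(−cos α − cos β, d + sin α + sin β) − atan2(−2, p) = 0.570712 rad; t = (φ − α) mod 2π = 4.606961 rad, q = (φ − β) mod 2π = 5.799021 rad → L = 2.49·(4.606961 + 3.360568 + 5.799021) = 2.49·13.766551 = 34.278712 m
RSL: p² = d² − 2 + 2cos(α−β) − 2d(sin α + sin β) = -3.611856 < 0 → infeasible
RLR: c = (6 − d² + 2cos(α−β) + 2d(sin α − sin β))/8 = 0.154045; p = 2π − arccos c = 4.867049 rad; φ = atan2(cos α − cos β, d − sin α + sin β) = -0.444702 rad; t = (α − φ + p/2) mod 2π = 5.125162 rad, q = (α − β − t + p) mod 2π = 0.933947 rad → L = 2.49·(5.125162 + 4.867049 + 0.933947) = 2.49·10.926159 = 27.206135 m
LRL: c = (6 − d² + 2cos(α−β) − 2d(sin α − sin β))/8 = 0.255507; p = 2π − arccos c = 4.970761 rad; φ = atan2(cos β − cos α, d + sin α − sin β) = 0.476381 rad; t = (φ − α + p/2) mod 2π = 0.714825 rad, q = (β − α − t + p) mod 2π = 3.063875 rad → L = 2.49·(0.714825 + 4.970761 + 3.063875) = 2.49·8.749461 = 21.786159 m
Shortest: LSL with L = 18.753700 m ≈ 18.7537 m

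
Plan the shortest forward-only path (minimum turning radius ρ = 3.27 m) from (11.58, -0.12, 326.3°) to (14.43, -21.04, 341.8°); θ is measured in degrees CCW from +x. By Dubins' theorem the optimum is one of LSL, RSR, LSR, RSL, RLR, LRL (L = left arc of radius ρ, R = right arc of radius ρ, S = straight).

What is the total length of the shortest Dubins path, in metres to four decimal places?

22.4284 m

Let ψ = atan2(Δy, Δx) = atan2(-20.92, 2.85) = -82.2422° be the start→goal bearing.
Normalize: d = |goal − start| / ρ = 21.113240/3.27 = 6.456648, α = (θ_start − ψ) mod 360° = 48.5422° = 0.847221 rad, β = (θ_goal − ψ) mod 360° = 64.0422° = 1.117747 rad.
Common terms: sin α = 0.749443, cos α = 0.662069, sin β = 0.899116, cos β = 0.437710, cos(α−β) = 0.963630, d² = 41.688307. Work in radians in the unit-radius frame; every candidate has L = ρ·(t + p + q).
LSL: p² = 2 + d² − 2cos(α−β) + 2d(sin α − sin β) = 39.828271; p = √p² = 6.310964; φ = atan2(cos β − cos α, d + sin α − sin β) = -0.035558 rad; t = (φ − α) mod 2π = 5.400406 rad, q = (β − φ) mod 2π = 1.153305 rad → L = 3.27·(5.400406 + 6.310964 + 1.153305) = 3.27·12.864676 = 42.067490 m
RSR: p² = 2 + d² − 2cos(α−β) + 2d(sin β − sin α) = 43.693821; p = √p² = 6.610130; φ = atan2(cos α − cos β, d − sin α + sin β) = 0.033948 rad; t = (α − φ) mod 2π = 0.813272 rad, q = (φ − β) mod 2π = 5.199387 rad → L = 3.27·(0.813272 + 6.610130 + 5.199387) = 3.27·12.622789 = 41.276522 m
LSR: p² = d² − 2 + 2cos(α−β) + 2d(sin α + sin β) = 62.903907; p = √p² = 7.931198; φ = atan2(−cos α − cos β, d + sin α + sin β) − atan2(−2, p) = 0.112155 rad; t = (φ − α) mod 2π = 5.548119 rad, q = (φ − β) mod 2π = 5.277593 rad → L = 3.27·(5.548119 + 7.931198 + 5.277593) = 3.27·18.756911 = 61.335098 m
RSL: p² = d² − 2 + 2cos(α−β) − 2d(sin α + sin β) = 20.327229; p = √p² = 4.508573; φ = atan2(cos α + cos β, d − sin α − sin β) − atan2(2, p) = -0.192652 rad; t = (α − φ) mod 2π = 1.039872 rad, q = (β − φ) mod 2π = 1.310398 rad → L = 3.27·(1.039872 + 4.508573 + 1.310398) = 3.27·6.858844 = 22.428419 m
RLR: c = (6 − d² + 2cos(α−β) + 2d(sin α − sin β))/8 = -4.461728, |c| > 1 → infeasible
LRL: c = (6 − d² + 2cos(α−β) − 2d(sin α − sin β))/8 = -3.978534, |c| > 1 → infeasible
Shortest: RSL with L = 22.428419 m ≈ 22.4284 m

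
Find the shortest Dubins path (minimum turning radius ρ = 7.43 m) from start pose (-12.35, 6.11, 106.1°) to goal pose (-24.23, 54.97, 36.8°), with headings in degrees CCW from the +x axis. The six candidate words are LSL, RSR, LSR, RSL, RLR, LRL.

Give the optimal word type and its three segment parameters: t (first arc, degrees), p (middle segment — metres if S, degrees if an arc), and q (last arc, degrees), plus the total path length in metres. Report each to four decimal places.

Let ψ = atan2(Δy, Δx) = atan2(48.86, -11.88) = 103.6659° be the start→goal bearing.
Normalize: d = |goal − start| / ρ = 50.283536/7.43 = 6.767636, α = (θ_start − ψ) mod 360° = 2.4341° = 0.042483 rad, β = (θ_goal − ψ) mod 360° = 293.1341° = 5.116155 rad.
Common terms: sin α = 0.042470, cos α = 0.999098, sin β = -0.919588, cos β = 0.392884, cos(α−β) = 0.353475, d² = 45.800898. Work in radians in the unit-radius frame; every candidate has L = ρ·(t + p + q).
LSL: p² = 2 + d² − 2cos(α−β) + 2d(sin α − sin β) = 60.115664; p = √p² = 7.753429; φ = atan2(cos β − cos α, d + sin α − sin β) = -0.078266 rad; t = (φ − α) mod 2π = 6.162436 rad, q = (β − φ) mod 2π = 5.194421 rad → L = 7.43·(6.162436 + 7.753429 + 5.194421) = 7.43·19.110287 = 141.989430 m
RSR: p² = 2 + d² − 2cos(α−β) + 2d(sin β − sin α) = 34.072233; p = √p² = 5.837143; φ = atan2(cos α − cos β, d − sin α + sin β) = 0.104042 rad; t = (α − φ) mod 2π = 6.221626 rad, q = (φ − β) mod 2π = 1.271073 rad → L = 7.43·(6.221626 + 5.837143 + 1.271073) = 7.43·13.329841 = 99.040719 m
LSR: p² = d² − 2 + 2cos(α−β) + 2d(sin α + sin β) = 32.635816; p = √p² = 5.712777; φ = atan2(−cos α − cos β, d + sin α + sin β) − atan2(−2, p) = 0.104705 rad; t = (φ − α) mod 2π = 0.062222 rad, q = (φ − β) mod 2π = 1.271736 rad → L = 7.43·(0.062222 + 5.712777 + 1.271736) = 7.43·7.046735 = 52.357239 m
RSL: p² = d² − 2 + 2cos(α−β) − 2d(sin α + sin β) = 56.379879; p = √p² = 7.508654; φ = atan2(cos α + cos β, d − sin α − sin β) − atan2(2, p) = -0.080205 rad; t = (α − φ) mod 2π = 0.122688 rad, q = (β − φ) mod 2π = 5.196360 rad → L = 7.43·(0.122688 + 7.508654 + 5.196360) = 7.43·12.827702 = 95.309825 m
RLR: c = (6 − d² + 2cos(α−β) + 2d(sin α − sin β))/8 = -3.259029, |c| > 1 → infeasible
LRL: c = (6 − d² + 2cos(α−β) − 2d(sin α − sin β))/8 = -6.514458, |c| > 1 → infeasible
Shortest: LSR with L = 52.357239 m ≈ 52.3572 m
Convert LSR to answer units (arcs ×180/π): t = 0.062222·180/π = 3.5651°, p = ρ·p = 7.43·5.712777 = 42.4459 m, q = 1.271736·180/π = 72.8651°, L = 52.3572 m.

LSR: t = 3.5651°, p = 42.4459 m, q = 72.8651°, L = 52.3572 m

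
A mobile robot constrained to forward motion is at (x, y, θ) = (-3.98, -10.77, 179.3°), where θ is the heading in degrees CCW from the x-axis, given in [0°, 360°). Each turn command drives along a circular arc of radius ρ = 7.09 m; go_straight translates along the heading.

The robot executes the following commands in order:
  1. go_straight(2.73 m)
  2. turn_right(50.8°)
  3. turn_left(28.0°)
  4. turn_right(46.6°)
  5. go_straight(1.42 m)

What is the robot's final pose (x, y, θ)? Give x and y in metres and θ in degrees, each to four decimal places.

(-19.2163, -0.5486, 109.9000°)

set_pose: (x, y, θ) = (-3.9800, -10.7700, 179.3000°), ρ = 7.09
go_straight(2.73): x += 2.73·cos θ, y += 2.73·sin θ → (-6.7098, -10.7366, 179.3000°)
turn_right(50.8°): centre at ρ to the right, rotate −50.8° → (-12.1719, -8.0608, 128.5000°)
turn_left(28.0°): centre at ρ to the left, rotate +28.0° → (-14.8934, -5.9725, 156.5000°)
turn_right(46.6°): centre at ρ to the right, rotate −46.6° → (-18.7329, -1.8838, 109.9000°)
go_straight(1.42): x += 1.42·cos θ, y += 1.42·sin θ → (-19.2163, -0.5486, 109.9000°)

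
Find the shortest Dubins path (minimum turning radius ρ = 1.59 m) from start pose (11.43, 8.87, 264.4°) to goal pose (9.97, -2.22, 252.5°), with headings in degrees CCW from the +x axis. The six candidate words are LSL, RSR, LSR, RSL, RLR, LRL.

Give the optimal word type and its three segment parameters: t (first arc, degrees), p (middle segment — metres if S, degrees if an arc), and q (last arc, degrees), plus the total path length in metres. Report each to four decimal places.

RSR: t = 1.7770°, p = 10.8569 m, q = 10.1230°, L = 11.1871 m

Let ψ = atan2(Δy, Δx) = atan2(-11.09, -1.46) = -97.4999° be the start→goal bearing.
Normalize: d = |goal − start| / ρ = 11.185692/1.59 = 7.035026, α = (θ_start − ψ) mod 360° = 1.8999° = 0.033159 rad, β = (θ_goal − ψ) mod 360° = 349.9999° = 6.108650 rad.
Common terms: sin α = 0.033153, cos α = 0.999450, sin β = -0.173650, cos β = 0.984807, cos(α−β) = 0.978509, d² = 49.491594. Work in radians in the unit-radius frame; every candidate has L = ρ·(t + p + q).
LSL: p² = 2 + d² − 2cos(α−β) + 2d(sin α − sin β) = 52.444310; p = √p² = 7.241844; φ = atan2(cos β − cos α, d + sin α − sin β) = -0.002022 rad; t = (φ − α) mod 2π = 6.248004 rad, q = (β − φ) mod 2π = 6.110672 rad → L = 1.59·(6.248004 + 7.241844 + 6.110672) = 1.59·19.600521 = 31.164828 m
RSR: p² = 2 + d² − 2cos(α−β) + 2d(sin β − sin α) = 46.624843; p = √p² = 6.828239; φ = atan2(cos α − cos β, d − sin α + sin β) = 0.002144 rad; t = (α − φ) mod 2π = 0.031014 rad, q = (φ − β) mod 2π = 0.176680 rad → L = 1.59·(0.031014 + 6.828239 + 0.176680) = 1.59·7.035933 = 11.187133 m
LSR: p² = d² − 2 + 2cos(α−β) + 2d(sin α + sin β) = 47.471804; p = √p² = 6.889979; φ = atan2(−cos α − cos β, d + sin α + sin β) − atan2(−2, p) = 0.002284 rad; t = (φ − α) mod 2π = 6.252310 rad, q = (φ − β) mod 2π = 0.176819 rad → L = 1.59·(6.252310 + 6.889979 + 0.176819) = 1.59·13.319108 = 21.177382 m
RSL: p² = d² − 2 + 2cos(α−β) − 2d(sin α + sin β) = 51.425421; p = √p² = 7.171152; φ = atan2(cos α + cos β, d − sin α − sin β) − atan2(2, p) = -0.002195 rad; t = (α − φ) mod 2π = 0.035353 rad, q = (β − φ) mod 2π = 6.110845 rad → L = 1.59·(0.035353 + 7.171152 + 6.110845) = 1.59·13.317350 = 21.174587 m
RLR: c = (6 − d² + 2cos(α−β) + 2d(sin α − sin β))/8 = -4.828105, |c| > 1 → infeasible
LRL: c = (6 − d² + 2cos(α−β) − 2d(sin α − sin β))/8 = -5.555539, |c| > 1 → infeasible
Shortest: RSR with L = 11.187133 m ≈ 11.1871 m
Convert RSR to answer units (arcs ×180/π): t = 0.031014·180/π = 1.7770°, p = ρ·p = 1.59·6.828239 = 10.8569 m, q = 0.176680·180/π = 10.1230°, L = 11.1871 m.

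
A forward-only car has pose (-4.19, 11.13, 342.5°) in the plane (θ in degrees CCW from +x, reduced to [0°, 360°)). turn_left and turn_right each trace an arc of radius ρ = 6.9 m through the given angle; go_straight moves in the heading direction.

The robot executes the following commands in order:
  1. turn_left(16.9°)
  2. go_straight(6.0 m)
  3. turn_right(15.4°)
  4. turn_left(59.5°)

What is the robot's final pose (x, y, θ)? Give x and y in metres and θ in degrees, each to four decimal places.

(12.2935, 12.1089, 43.5000°)

set_pose: (x, y, θ) = (-4.1900, 11.1300, 342.5000°), ρ = 6.9
turn_left(16.9°): centre at ρ to the left, rotate +16.9° → (-2.1874, 10.8110, 359.4000°)
go_straight(6.0): x += 6.0·cos θ, y += 6.0·sin θ → (3.8123, 10.7482, 359.4000°)
turn_right(15.4°): centre at ρ to the right, rotate −15.4° → (5.6419, 10.4813, 344.0000°)
turn_left(59.5°): centre at ρ to the left, rotate +59.5° → (12.2935, 12.1089, 403.5000° ≡ 43.5000°)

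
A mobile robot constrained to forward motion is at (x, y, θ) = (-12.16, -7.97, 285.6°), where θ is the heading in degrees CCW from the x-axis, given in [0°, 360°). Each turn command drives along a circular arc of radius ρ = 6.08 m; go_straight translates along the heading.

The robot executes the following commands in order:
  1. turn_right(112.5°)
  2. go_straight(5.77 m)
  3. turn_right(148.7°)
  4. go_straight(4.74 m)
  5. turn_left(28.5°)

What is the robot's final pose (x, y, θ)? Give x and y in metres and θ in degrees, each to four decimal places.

(-19.6016, 0.4527, 52.9000°)

set_pose: (x, y, θ) = (-12.1600, -7.9700, 285.6000°), ρ = 6.08
turn_right(112.5°): centre at ρ to the right, rotate −112.5° → (-18.7465, -15.6410, 173.1000°)
go_straight(5.77): x += 5.77·cos θ, y += 5.77·sin θ → (-24.4747, -14.9478, 173.1000°)
turn_right(148.7°): centre at ρ to the right, rotate −148.7° → (-26.2559, -3.3749, 24.4000°)
go_straight(4.74): x += 4.74·cos θ, y += 4.74·sin θ → (-21.9393, -1.4168, 24.4000°)
turn_left(28.5°): centre at ρ to the left, rotate +28.5° → (-19.6016, 0.4527, 52.9000°)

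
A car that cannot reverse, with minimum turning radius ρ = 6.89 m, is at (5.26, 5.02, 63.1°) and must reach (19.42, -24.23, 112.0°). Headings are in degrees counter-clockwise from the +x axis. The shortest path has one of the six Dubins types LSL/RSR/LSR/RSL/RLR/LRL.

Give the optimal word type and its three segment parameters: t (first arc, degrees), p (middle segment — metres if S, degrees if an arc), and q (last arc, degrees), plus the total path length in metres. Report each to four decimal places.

RSR: t = 121.6508°, p = 27.6071 m, q = 189.4492°, L = 65.0179 m

Let ψ = atan2(Δy, Δx) = atan2(-29.25, 14.16) = -64.1683° be the start→goal bearing.
Normalize: d = |goal − start| / ρ = 32.497201/6.89 = 4.716575, α = (θ_start − ψ) mod 360° = 127.2683° = 2.221250 rad, β = (θ_goal − ψ) mod 360° = 176.1683° = 3.074716 rad.
Common terms: sin α = 0.795809, cos α = -0.605548, sin β = 0.066827, cos β = -0.997765, cos(α−β) = 0.657375, d² = 22.246079. Work in radians in the unit-radius frame; every candidate has L = ρ·(t + p + q).
LSL: p² = 2 + d² − 2cos(α−β) + 2d(sin α − sin β) = 29.807929; p = √p² = 5.459664; φ = atan2(cos β − cos α, d + sin α − sin β) = -0.071901 rad; t = (φ − α) mod 2π = 3.990034 rad, q = (β − φ) mod 2π = 3.146617 rad → L = 6.89·(3.990034 + 5.459664 + 3.146617) = 6.89·12.596315 = 86.788611 m
RSR: p² = 2 + d² − 2cos(α−β) + 2d(sin β − sin α) = 16.054729; p = √p² = 4.006835; φ = atan2(cos α − cos β, d − sin α + sin β) = 0.098044 rad; t = (α − φ) mod 2π = 2.123206 rad, q = (φ − β) mod 2π = 3.306513 rad → L = 6.89·(2.123206 + 4.006835 + 3.306513) = 6.89·9.436555 = 65.017861 m
LSR: p² = d² − 2 + 2cos(α−β) + 2d(sin α + sin β) = 29.698202; p = √p² = 5.449606; φ = atan2(−cos α − cos β, d + sin α + sin β) − atan2(−2, p) = 0.631570 rad; t = (φ − α) mod 2π = 4.693505 rad, q = (φ − β) mod 2π = 3.840039 rad → L = 6.89·(4.693505 + 5.449606 + 3.840039) = 6.89·13.983150 = 96.343902 m
RSL: p² = d² − 2 + 2cos(α−β) − 2d(sin α + sin β) = 13.423457; p = √p² = 3.663804; φ = atan2(cos α + cos β, d − sin α − sin β) − atan2(2, p) = -0.893914 rad; t = (α − φ) mod 2π = 3.115164 rad, q = (β − φ) mod 2π = 3.968630 rad → L = 6.89·(3.115164 + 3.663804 + 3.968630) = 6.89·10.747599 = 74.050954 m
RLR: c = (6 − d² + 2cos(α−β) + 2d(sin α − sin β))/8 = -1.006841, |c| > 1 → infeasible
LRL: c = (6 − d² + 2cos(α−β) − 2d(sin α − sin β))/8 = -2.725991, |c| > 1 → infeasible
Shortest: RSR with L = 65.017861 m ≈ 65.0179 m
Convert RSR to answer units (arcs ×180/π): t = 2.123206·180/π = 121.6508°, p = ρ·p = 6.89·4.006835 = 27.6071 m, q = 3.306513·180/π = 189.4492°, L = 65.0179 m.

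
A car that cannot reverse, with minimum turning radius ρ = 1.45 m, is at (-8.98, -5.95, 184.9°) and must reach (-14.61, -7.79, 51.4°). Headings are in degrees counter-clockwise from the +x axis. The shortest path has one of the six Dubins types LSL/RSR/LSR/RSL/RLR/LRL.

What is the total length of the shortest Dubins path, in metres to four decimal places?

Let ψ = atan2(Δy, Δx) = atan2(-1.84, -5.63) = -161.9015° be the start→goal bearing.
Normalize: d = |goal − start| / ρ = 5.923048/1.45 = 4.084861, α = (θ_start − ψ) mod 360° = 346.8015° = 6.052829 rad, β = (θ_goal − ψ) mod 360° = 213.3015° = 3.722814 rad.
Common terms: sin α = -0.228325, cos α = 0.973585, sin β = -0.549045, cos β = -0.835793, cos(α−β) = -0.688355, d² = 16.686088. Work in radians in the unit-radius frame; every candidate has L = ρ·(t + p + q).
LSL: p² = 2 + d² − 2cos(α−β) + 2d(sin α − sin β) = 22.682995; p = √p² = 4.762667; φ = atan2(cos β − cos α, d + sin α − sin β) = -0.389697 rad; t = (φ − α) mod 2π = 6.123844 rad, q = (β − φ) mod 2π = 4.112512 rad → L = 1.45·(6.123844 + 4.762667 + 4.112512) = 1.45·14.999023 = 21.748583 m
RSR: p² = 2 + d² − 2cos(α−β) + 2d(sin β − sin α) = 17.442599; p = √p² = 4.176434; φ = atan2(cos α − cos β, d − sin α + sin β) = 0.448079 rad; t = (α − φ) mod 2π = 5.604750 rad, q = (φ − β) mod 2π = 3.008450 rad → L = 1.45·(5.604750 + 4.176434 + 3.008450) = 1.45·12.789634 = 18.544969 m
LSR: p² = d² − 2 + 2cos(α−β) + 2d(sin α + sin β) = 6.958482; p = √p² = 2.637894; φ = atan2(−cos α − cos β, d + sin α + sin β) − atan2(−2, p) = 0.607080 rad; t = (φ − α) mod 2π = 0.837436 rad, q = (φ − β) mod 2π = 3.167451 rad → L = 1.45·(0.837436 + 2.637894 + 3.167451) = 1.45·6.642780 = 9.632032 m
RSL: p² = d² − 2 + 2cos(α−β) − 2d(sin α + sin β) = 19.660275; p = √p² = 4.433991; φ = atan2(cos α + cos β, d − sin α − sin β) − atan2(2, p) = -0.395404 rad; t = (α − φ) mod 2π = 0.165048 rad, q = (β − φ) mod 2π = 4.118218 rad → L = 1.45·(0.165048 + 4.433991 + 4.118218) = 1.45·8.717257 = 12.640022 m
RLR: c = (6 − d² + 2cos(α−β) + 2d(sin α − sin β))/8 = -1.180325, |c| > 1 → infeasible
LRL: c = (6 − d² + 2cos(α−β) − 2d(sin α − sin β))/8 = -1.835374, |c| > 1 → infeasible
Shortest: LSR with L = 9.632032 m ≈ 9.6320 m

9.6320 m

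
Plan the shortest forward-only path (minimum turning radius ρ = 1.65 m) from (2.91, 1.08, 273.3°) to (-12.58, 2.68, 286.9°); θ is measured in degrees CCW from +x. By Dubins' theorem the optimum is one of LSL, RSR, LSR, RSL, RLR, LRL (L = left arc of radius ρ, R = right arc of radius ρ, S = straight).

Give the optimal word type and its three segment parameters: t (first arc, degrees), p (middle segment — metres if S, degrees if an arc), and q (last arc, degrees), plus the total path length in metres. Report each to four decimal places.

RSL: t = 118.7189°, p = 12.0102 m, q = 132.3189°, L = 19.2396 m

Let ψ = atan2(Δy, Δx) = atan2(1.60, -15.49) = 174.1027° be the start→goal bearing.
Normalize: d = |goal − start| / ρ = 15.572415/1.65 = 9.437827, α = (θ_start − ψ) mod 360° = 99.1973° = 1.731320 rad, β = (θ_goal − ψ) mod 360° = 112.7973° = 1.968684 rad.
Common terms: sin α = 0.987144, cos α = -0.159835, sin β = 0.921881, cos β = -0.387472, cos(α−β) = 0.971961, d² = 89.072580. Work in radians in the unit-radius frame; every candidate has L = ρ·(t + p + q).
LSL: p² = 2 + d² − 2cos(α−β) + 2d(sin α − sin β) = 90.360529; p = √p² = 9.505816; φ = atan2(cos β − cos α, d + sin α − sin β) = -0.023949 rad; t = (φ − α) mod 2π = 4.527916 rad, q = (β − φ) mod 2π = 1.992634 rad → L = 1.65·(4.527916 + 9.505816 + 1.992634) = 1.65·16.026366 = 26.443503 m
RSR: p² = 2 + d² − 2cos(α−β) + 2d(sin β − sin α) = 87.896788; p = √p² = 9.375329; φ = atan2(cos α − cos β, d − sin α + sin β) = 0.024283 rad; t = (α − φ) mod 2π = 1.707037 rad, q = (φ − β) mod 2π = 4.338784 rad → L = 1.65·(1.707037 + 9.375329 + 4.338784) = 1.65·15.421149 = 25.444896 m
LSR: p² = d² − 2 + 2cos(α−β) + 2d(sin α + sin β) = 125.050601; p = √p² = 11.182603; φ = atan2(−cos α − cos β, d + sin α + sin β) − atan2(−2, p) = 0.225175 rad; t = (φ − α) mod 2π = 4.777041 rad, q = (φ − β) mod 2π = 4.539676 rad → L = 1.65·(4.777041 + 11.182603 + 4.539676) = 1.65·20.499319 = 33.823877 m
RSL: p² = d² − 2 + 2cos(α−β) − 2d(sin α + sin β) = 52.982404; p = √p² = 7.278901; φ = atan2(cos α + cos β, d − sin α − sin β) − atan2(2, p) = -0.340717 rad; t = (α − φ) mod 2π = 2.072036 rad, q = (β − φ) mod 2π = 2.309401 rad → L = 1.65·(2.072036 + 7.278901 + 2.309401) = 1.65·11.660339 = 19.239559 m
RLR: c = (6 − d² + 2cos(α−β) + 2d(sin α − sin β))/8 = -9.987098, |c| > 1 → infeasible
LRL: c = (6 − d² + 2cos(α−β) − 2d(sin α − sin β))/8 = -10.295066, |c| > 1 → infeasible
Shortest: RSL with L = 19.239559 m ≈ 19.2396 m
Convert RSL to answer units (arcs ×180/π): t = 2.072036·180/π = 118.7189°, p = ρ·p = 1.65·7.278901 = 12.0102 m, q = 2.309401·180/π = 132.3189°, L = 19.2396 m.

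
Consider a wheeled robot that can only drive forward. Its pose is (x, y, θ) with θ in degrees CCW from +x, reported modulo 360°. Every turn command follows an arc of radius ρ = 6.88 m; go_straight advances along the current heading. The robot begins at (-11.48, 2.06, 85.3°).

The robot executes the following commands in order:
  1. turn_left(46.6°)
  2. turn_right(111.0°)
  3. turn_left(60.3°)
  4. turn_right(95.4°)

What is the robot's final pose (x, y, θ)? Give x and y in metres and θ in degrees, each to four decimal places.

(2.2819, 29.2325, 345.8000°)

set_pose: (x, y, θ) = (-11.4800, 2.0600, 85.3000°), ρ = 6.88
turn_left(46.6°): centre at ρ to the left, rotate +46.6° → (-13.2160, 7.2184, 131.9000°)
turn_right(111.0°): centre at ρ to the right, rotate −111.0° → (-10.5495, 18.2404, 20.9000°)
turn_left(60.3°): centre at ρ to the left, rotate +60.3° → (-6.2048, 23.6152, 81.2000°)
turn_right(95.4°): centre at ρ to the right, rotate −95.4° → (2.2819, 29.2325, -14.2000° ≡ 345.8000°)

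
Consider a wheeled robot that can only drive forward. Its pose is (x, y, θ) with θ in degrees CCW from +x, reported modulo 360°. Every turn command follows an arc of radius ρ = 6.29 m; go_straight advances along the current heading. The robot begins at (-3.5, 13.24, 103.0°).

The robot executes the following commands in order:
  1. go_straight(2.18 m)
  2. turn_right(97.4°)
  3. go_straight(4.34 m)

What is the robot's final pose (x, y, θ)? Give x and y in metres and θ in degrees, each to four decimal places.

set_pose: (x, y, θ) = (-3.5000, 13.2400, 103.0000°), ρ = 6.29
go_straight(2.18): x += 2.18·cos θ, y += 2.18·sin θ → (-3.9904, 15.3641, 103.0000°)
turn_right(97.4°): centre at ρ to the right, rotate −97.4° → (1.5246, 23.0390, 5.6000°)
go_straight(4.34): x += 4.34·cos θ, y += 4.34·sin θ → (5.8439, 23.4626, 5.6000°)

(5.8439, 23.4626, 5.6000°)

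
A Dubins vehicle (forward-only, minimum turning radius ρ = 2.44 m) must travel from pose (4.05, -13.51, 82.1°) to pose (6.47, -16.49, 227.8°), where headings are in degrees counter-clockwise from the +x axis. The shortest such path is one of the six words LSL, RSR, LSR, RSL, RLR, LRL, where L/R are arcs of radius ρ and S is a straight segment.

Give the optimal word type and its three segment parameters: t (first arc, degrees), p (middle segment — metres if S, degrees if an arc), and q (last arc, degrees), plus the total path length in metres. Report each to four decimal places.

Let ψ = atan2(Δy, Δx) = atan2(-2.98, 2.42) = -50.9206° be the start→goal bearing.
Normalize: d = |goal − start| / ρ = 3.838854/2.44 = 1.573301, α = (θ_start − ψ) mod 360° = 133.0206° = 2.321648 rad, β = (θ_goal − ψ) mod 360° = 278.7206° = 4.864593 rad.
Common terms: sin α = 0.731108, cos α = -0.682262, sin β = -0.988439, cos β = 0.151617, cos(α−β) = -0.826098, d² = 2.475275. Work in radians in the unit-radius frame; every candidate has L = ρ·(t + p + q).
LSL: p² = 2 + d² − 2cos(α−β) + 2d(sin α − sin β) = 11.538203; p = √p² = 3.396793; φ = atan2(cos β − cos α, d + sin α − sin β) = 0.248025 rad; t = (φ − α) mod 2π = 4.209562 rad, q = (β − φ) mod 2π = 4.616568 rad → L = 2.44·(4.209562 + 3.396793 + 4.616568) = 2.44·12.222923 = 29.823932 m
RSR: p² = 2 + d² − 2cos(α−β) + 2d(sin β − sin α) = 0.716741; p = √p² = 0.846605; φ = atan2(cos α − cos β, d − sin α + sin β) = -1.744412 rad; t = (α − φ) mod 2π = 4.066060 rad, q = (φ − β) mod 2π = 5.957366 rad → L = 2.44·(4.066060 + 0.846605 + 5.957366) = 2.44·10.870031 = 26.522876 m
LSR: p² = d² − 2 + 2cos(α−β) + 2d(sin α + sin β) = -1.986640 < 0 → infeasible
RSL: p² = d² − 2 + 2cos(α−β) − 2d(sin α + sin β) = -0.367202 < 0 → infeasible
RLR: c = (6 − d² + 2cos(α−β) + 2d(sin α − sin β))/8 = 0.910407; p = 2π − arccos c = 5.856657 rad; φ = atan2(cos α − cos β, d − sin α + sin β) = -1.744412 rad; t = (α − φ + p/2) mod 2π = 0.711203 rad, q = (α − β − t + p) mod 2π = 2.602509 rad → L = 2.44·(0.711203 + 5.856657 + 2.602509) = 2.44·9.170369 = 22.375700 m
LRL: c = (6 − d² + 2cos(α−β) − 2d(sin α − sin β))/8 = -0.442275; p = 2π − arccos c = 4.254255 rad; φ = atan2(cos β − cos α, d + sin α − sin β) = 0.248025 rad; t = (φ − α + p/2) mod 2π = 0.053505 rad, q = (β − α − t + p) mod 2π = 0.460510 rad → L = 2.44·(0.053505 + 4.254255 + 0.460510) = 2.44·4.768269 = 11.634577 m
Shortest: LRL with L = 11.634577 m ≈ 11.6346 m
Convert LRL to answer units (arcs ×180/π): t = 0.053505·180/π = 3.0656°, p = 4.254255·180/π = 243.7508°, q = 0.460510·180/π = 26.3853°, L = 11.6346 m.

LRL: t = 3.0656°, p = 243.7508°, q = 26.3853°, L = 11.6346 m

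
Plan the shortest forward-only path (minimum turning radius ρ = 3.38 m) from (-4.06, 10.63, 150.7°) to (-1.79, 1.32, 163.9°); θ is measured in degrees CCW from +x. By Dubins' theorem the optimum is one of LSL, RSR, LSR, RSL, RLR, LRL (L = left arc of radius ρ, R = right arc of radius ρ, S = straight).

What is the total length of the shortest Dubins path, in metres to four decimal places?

Let ψ = atan2(Δy, Δx) = atan2(-9.31, 2.27) = -76.2973° be the start→goal bearing.
Normalize: d = |goal − start| / ρ = 9.582745/3.38 = 2.835132, α = (θ_start − ψ) mod 360° = 226.9973° = 3.961850 rad, β = (θ_goal − ψ) mod 360° = 240.1973° = 4.192234 rad.
Common terms: sin α = -0.731321, cos α = -0.682033, sin β = -0.867742, cos β = -0.497015, cos(α−β) = 0.973579, d² = 8.037971. Work in radians in the unit-radius frame; every candidate has L = ρ·(t + p + q).
LSL: p² = 2 + d² − 2cos(α−β) + 2d(sin α − sin β) = 8.864354; p = √p² = 2.977306; φ = atan2(cos β − cos α, d + sin α − sin β) = 0.062183 rad; t = (φ − α) mod 2π = 2.383518 rad, q = (β − φ) mod 2π = 4.130051 rad → L = 3.38·(2.383518 + 2.977306 + 4.130051) = 3.38·9.490875 = 32.079158 m
RSR: p² = 2 + d² − 2cos(α−β) + 2d(sin β − sin α) = 7.317273; p = √p² = 2.705046; φ = atan2(cos α − cos β, d − sin α + sin β) = -0.068451 rad; t = (α − φ) mod 2π = 4.030301 rad, q = (φ − β) mod 2π = 2.022501 rad → L = 3.38·(4.030301 + 2.705046 + 2.022501) = 3.38·8.757848 = 29.601525 m
LSR: p² = d² − 2 + 2cos(α−β) + 2d(sin α + sin β) = -1.081981 < 0 → infeasible
RSL: p² = d² − 2 + 2cos(α−β) − 2d(sin α + sin β) = 17.052239; p = √p² = 4.129436; φ = atan2(cos α + cos β, d − sin α − sin β) − atan2(2, p) = -0.710917 rad; t = (α − φ) mod 2π = 4.672767 rad, q = (β − φ) mod 2π = 4.903150 rad → L = 3.38·(4.672767 + 4.129436 + 4.903150) = 3.38·13.705353 = 46.324094 m
RLR: c = (6 − d² + 2cos(α−β) + 2d(sin α − sin β))/8 = 0.085341; p = 2π − arccos c = 4.797834 rad; φ = atan2(cos α − cos β, d − sin α + sin β) = -0.068451 rad; t = (α − φ + p/2) mod 2π = 0.146032 rad, q = (α − β − t + p) mod 2π = 4.421418 rad → L = 3.38·(0.146032 + 4.797834 + 4.421418) = 3.38·9.365284 = 31.654660 m
LRL: c = (6 − d² + 2cos(α−β) − 2d(sin α − sin β))/8 = -0.108044; p = 2π − arccos c = 4.604133 rad; φ = atan2(cos β − cos α, d + sin α − sin β) = 0.062183 rad; t = (φ − α + p/2) mod 2π = 4.685585 rad, q = (β − α − t + p) mod 2π = 0.148932 rad → L = 3.38·(4.685585 + 4.604133 + 0.148932) = 3.38·9.438650 = 31.902638 m
Shortest: RSR with L = 29.601525 m ≈ 29.6015 m

29.6015 m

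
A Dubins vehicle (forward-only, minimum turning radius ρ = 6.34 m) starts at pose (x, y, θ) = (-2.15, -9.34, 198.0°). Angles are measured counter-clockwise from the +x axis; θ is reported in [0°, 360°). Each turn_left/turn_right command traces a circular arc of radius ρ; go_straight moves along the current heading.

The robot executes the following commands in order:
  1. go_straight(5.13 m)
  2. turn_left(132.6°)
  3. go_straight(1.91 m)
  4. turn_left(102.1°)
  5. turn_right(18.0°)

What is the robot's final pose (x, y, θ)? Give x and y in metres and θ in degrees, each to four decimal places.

set_pose: (x, y, θ) = (-2.1500, -9.3400, 198.0000°), ρ = 6.34
go_straight(5.13): x += 5.13·cos θ, y += 5.13·sin θ → (-7.0289, -10.9253, 198.0000°)
turn_left(132.6°): centre at ρ to the left, rotate +132.6° → (-8.1821, -22.4785, 330.6000°)
go_straight(1.91): x += 1.91·cos θ, y += 1.91·sin θ → (-6.5181, -23.4161, 330.6000°)
turn_left(102.1°): centre at ρ to the left, rotate +102.1° → (2.6474, -19.7779, 432.7000° ≡ 72.7000°)
turn_right(18.0°): centre at ρ to the right, rotate −18.0° → (3.5263, -17.9997, 54.7000°)

(3.5263, -17.9997, 54.7000°)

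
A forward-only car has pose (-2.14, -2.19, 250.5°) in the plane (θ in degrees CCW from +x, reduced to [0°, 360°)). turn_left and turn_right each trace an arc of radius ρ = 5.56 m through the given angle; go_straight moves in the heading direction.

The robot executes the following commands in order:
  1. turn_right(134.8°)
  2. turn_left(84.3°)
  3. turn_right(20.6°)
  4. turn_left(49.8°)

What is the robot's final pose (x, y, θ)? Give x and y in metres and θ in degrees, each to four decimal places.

set_pose: (x, y, θ) = (-2.1400, -2.1900, 250.5000°), ρ = 5.56
turn_right(134.8°): centre at ρ to the right, rotate −134.8° → (-12.3911, -2.7452, 115.7000°)
turn_left(84.3°): centre at ρ to the left, rotate +84.3° → (-19.3027, 0.0684, 200.0000°)
turn_right(20.6°): centre at ρ to the right, rotate −20.6° → (-21.2626, -0.2666, 179.4000°)
turn_left(49.8°): centre at ρ to the left, rotate +49.8° → (-25.5297, -2.1933, 229.2000°)

(-25.5297, -2.1933, 229.2000°)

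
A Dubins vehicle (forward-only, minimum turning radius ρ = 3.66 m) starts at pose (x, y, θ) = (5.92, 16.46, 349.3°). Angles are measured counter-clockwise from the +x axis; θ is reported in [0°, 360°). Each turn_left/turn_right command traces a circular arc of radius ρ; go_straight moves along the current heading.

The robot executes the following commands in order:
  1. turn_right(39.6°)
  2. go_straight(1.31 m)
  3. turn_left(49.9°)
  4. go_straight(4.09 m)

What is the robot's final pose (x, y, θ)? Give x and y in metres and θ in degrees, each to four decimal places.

set_pose: (x, y, θ) = (5.9200, 16.4600, 349.3000°), ρ = 3.66
turn_right(39.6°): centre at ρ to the right, rotate −39.6° → (8.0565, 15.2015, 309.7000°)
go_straight(1.31): x += 1.31·cos θ, y += 1.31·sin θ → (8.8932, 14.1936, 309.7000°)
turn_left(49.9°): centre at ρ to the left, rotate +49.9° → (11.6837, 12.8716, 359.6000°)
go_straight(4.09): x += 4.09·cos θ, y += 4.09·sin θ → (15.7736, 12.8430, 359.6000°)

(15.7736, 12.8430, 359.6000°)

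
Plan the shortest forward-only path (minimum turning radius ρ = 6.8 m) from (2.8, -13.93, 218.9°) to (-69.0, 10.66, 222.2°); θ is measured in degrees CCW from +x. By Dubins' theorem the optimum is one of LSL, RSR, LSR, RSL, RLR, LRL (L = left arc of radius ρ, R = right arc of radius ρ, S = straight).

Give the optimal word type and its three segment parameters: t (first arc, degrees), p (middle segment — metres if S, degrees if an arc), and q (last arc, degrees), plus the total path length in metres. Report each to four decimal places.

RSL: t = 63.8232°, p = 63.1081 m, q = 67.1232°, L = 78.6491 m

Let ψ = atan2(Δy, Δx) = atan2(24.59, -71.80) = 161.0947° be the start→goal bearing.
Normalize: d = |goal − start| / ρ = 75.894058/6.8 = 11.160891, α = (θ_start − ψ) mod 360° = 57.8053° = 1.008892 rad, β = (θ_goal − ψ) mod 360° = 61.1053° = 1.066488 rad.
Common terms: sin α = 0.846242, cos α = 0.532799, sin β = 0.875509, cos β = 0.483202, cos(α−β) = 0.998342, d² = 124.565487. Work in radians in the unit-radius frame; every candidate has L = ρ·(t + p + q).
LSL: p² = 2 + d² − 2cos(α−β) + 2d(sin α − sin β) = 123.915516; p = √p² = 11.131735; φ = atan2(cos β − cos α, d + sin α − sin β) = -0.004455 rad; t = (φ − α) mod 2π = 5.269838 rad, q = (β − φ) mod 2π = 1.070943 rad → L = 6.8·(5.269838 + 11.131735 + 1.070943) = 6.8·17.472516 = 118.813107 m
RSR: p² = 2 + d² − 2cos(α−β) + 2d(sin β − sin α) = 125.222090; p = √p² = 11.190268; φ = atan2(cos α − cos β, d − sin α + sin β) = 0.004432 rad; t = (α − φ) mod 2π = 1.004460 rad, q = (φ − β) mod 2π = 5.221129 rad → L = 6.8·(1.004460 + 11.190268 + 5.221129) = 6.8·17.415857 = 118.427828 m
LSR: p² = d² − 2 + 2cos(α−β) + 2d(sin α + sin β) = 162.994720; p = √p² = 12.766939; φ = atan2(−cos α − cos β, d + sin α + sin β) − atan2(−2, p) = 0.076689 rad; t = (φ − α) mod 2π = 5.350982 rad, q = (φ − β) mod 2π = 5.293386 rad → L = 6.8·(5.350982 + 12.766939 + 5.293386) = 6.8·23.411307 = 159.196885 m
RSL: p² = d² − 2 + 2cos(α−β) − 2d(sin α + sin β) = 86.129620; p = √p² = 9.280605; φ = atan2(cos α + cos β, d − sin α − sin β) − atan2(2, p) = -0.105033 rad; t = (α − φ) mod 2π = 1.113925 rad, q = (β − φ) mod 2π = 1.171521 rad → L = 6.8·(1.113925 + 9.280605 + 1.171521) = 6.8·11.566050 = 78.649143 m
RLR: c = (6 − d² + 2cos(α−β) + 2d(sin α − sin β))/8 = -14.652761, |c| > 1 → infeasible
LRL: c = (6 − d² + 2cos(α−β) − 2d(sin α − sin β))/8 = -14.489439, |c| > 1 → infeasible
Shortest: RSL with L = 78.649143 m ≈ 78.6491 m
Convert RSL to answer units (arcs ×180/π): t = 1.113925·180/π = 63.8232°, p = ρ·p = 6.8·9.280605 = 63.1081 m, q = 1.171521·180/π = 67.1232°, L = 78.6491 m.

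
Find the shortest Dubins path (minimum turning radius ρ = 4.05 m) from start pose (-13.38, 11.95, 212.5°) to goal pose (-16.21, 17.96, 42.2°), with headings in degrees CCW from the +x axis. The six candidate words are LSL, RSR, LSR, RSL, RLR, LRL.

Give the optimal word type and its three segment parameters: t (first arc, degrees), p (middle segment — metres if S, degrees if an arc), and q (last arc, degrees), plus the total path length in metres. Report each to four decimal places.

Let ψ = atan2(Δy, Δx) = atan2(6.01, -2.83) = 115.2149° be the start→goal bearing.
Normalize: d = |goal − start| / ρ = 6.642966/4.05 = 1.640239, α = (θ_start − ψ) mod 360° = 97.2851° = 1.697945 rad, β = (θ_goal − ψ) mod 360° = 286.9851° = 5.008835 rad.
Common terms: sin α = 0.991927, cos α = -0.126807, sin β = -0.956381, cos β = 0.292123, cos(α−β) = -0.985703, d² = 2.690383. Work in radians in the unit-radius frame; every candidate has L = ρ·(t + p + q).
LSL: p² = 2 + d² − 2cos(α−β) + 2d(sin α − sin β) = 13.053170; p = √p² = 3.612917; φ = atan2(cos β − cos α, d + sin α − sin β) = 0.116215 rad; t = (φ − α) mod 2π = 4.701455 rad, q = (β − φ) mod 2π = 4.892620 rad → L = 4.05·(4.701455 + 3.612917 + 4.892620) = 4.05·13.206992 = 53.488318 m
RSR: p² = 2 + d² − 2cos(α−β) + 2d(sin β − sin α) = 0.270409; p = √p² = 0.520009; φ = atan2(cos α − cos β, d − sin α + sin β) = -2.204870 rad; t = (α − φ) mod 2π = 3.902816 rad, q = (φ − β) mod 2π = 5.352665 rad → L = 4.05·(3.902816 + 0.520009 + 5.352665) = 4.05·9.775490 = 39.590733 m
LSR: p² = d² − 2 + 2cos(α−β) + 2d(sin α + sin β) = -1.164414 < 0 → infeasible
RSL: p² = d² − 2 + 2cos(α−β) − 2d(sin α + sin β) = -1.397635 < 0 → infeasible
RLR: c = (6 − d² + 2cos(α−β) + 2d(sin α − sin β))/8 = 0.966199; p = 2π − arccos c = 6.022443 rad; φ = atan2(cos α − cos β, d − sin α + sin β) = -2.204870 rad; t = (α − φ + p/2) mod 2π = 0.630852 rad, q = (α − β − t + p) mod 2π = 2.080702 rad → L = 4.05·(0.630852 + 6.022443 + 2.080702) = 4.05·8.733996 = 35.372685 m
LRL: c = (6 − d² + 2cos(α−β) − 2d(sin α − sin β))/8 = -0.631646; p = 2π − arccos c = 4.028714 rad; φ = atan2(cos β − cos α, d + sin α − sin β) = 0.116215 rad; t = (φ − α + p/2) mod 2π = 0.432626 rad, q = (β − α − t + p) mod 2π = 0.623792 rad → L = 4.05·(0.432626 + 4.028714 + 0.623792) = 4.05·5.085133 = 20.594787 m
Shortest: LRL with L = 20.594787 m ≈ 20.5948 m
Convert LRL to answer units (arcs ×180/π): t = 0.432626·180/π = 24.7877°, p = 4.028714·180/π = 230.8283°, q = 0.623792·180/π = 35.7406°, L = 20.5948 m.

LRL: t = 24.7877°, p = 230.8283°, q = 35.7406°, L = 20.5948 m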